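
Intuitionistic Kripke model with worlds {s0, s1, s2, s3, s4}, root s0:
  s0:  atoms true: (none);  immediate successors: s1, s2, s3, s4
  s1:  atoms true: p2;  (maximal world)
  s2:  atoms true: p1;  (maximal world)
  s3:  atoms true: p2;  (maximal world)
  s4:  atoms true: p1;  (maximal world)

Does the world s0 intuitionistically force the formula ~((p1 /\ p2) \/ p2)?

No

s0 ||-/- ~((p1 /\ p2) \/ p2) since s1 is accessible from s0 and s1 ||- (p1 /\ p2) \/ p2.
s1 ||- (p1 /\ p2) \/ p2 via the disjunct p2.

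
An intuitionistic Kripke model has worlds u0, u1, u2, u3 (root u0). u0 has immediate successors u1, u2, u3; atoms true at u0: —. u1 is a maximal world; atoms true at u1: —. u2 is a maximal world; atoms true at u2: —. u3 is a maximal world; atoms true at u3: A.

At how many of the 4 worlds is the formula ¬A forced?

2

u0: does not force it — u0 ⊮ ¬A since u3 is accessible from u0 and u3 ⊩ A.
u1: forces it.
u2: forces it.
u3: does not force it — u3 ⊮ ¬A since u3 is accessible from u3 and u3 ⊩ A.
Worlds forcing the formula: {u1, u2}.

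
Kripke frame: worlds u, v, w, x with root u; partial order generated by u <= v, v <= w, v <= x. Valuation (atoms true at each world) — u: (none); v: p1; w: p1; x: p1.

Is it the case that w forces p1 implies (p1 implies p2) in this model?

w does not force p1 implies (p1 implies p2): already at w itself, w forces p1 but w does not force p1 implies p2.
w does not force p1 implies p2: already at w itself, w forces p1 but w does not force p2.
w lacks atom p2, so w does not force p2.

No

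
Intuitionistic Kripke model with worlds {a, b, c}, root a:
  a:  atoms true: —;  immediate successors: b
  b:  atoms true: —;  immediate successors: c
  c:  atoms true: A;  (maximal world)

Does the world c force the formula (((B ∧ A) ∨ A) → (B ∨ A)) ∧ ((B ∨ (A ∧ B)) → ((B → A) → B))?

Yes

c ⊩ (((B ∧ A) ∨ A) → (B ∨ A)) ∧ ((B ∨ (A ∧ B)) → ((B → A) → B)) since c forces both conjuncts.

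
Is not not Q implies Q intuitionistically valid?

No

This is double-negation elimination, which is not intuitionistically valid.
A Kripke countermodel: worlds s0, s1; order generated by s0 <= s1; atoms true at each world — s0:{}; s1:{Q}.
s0 does not force not not Q implies Q: already at s0 itself, s0 forces not not Q but s0 does not force Q.
s0 lacks atom Q, so s0 does not force Q.
So the root s0 does not force the formula.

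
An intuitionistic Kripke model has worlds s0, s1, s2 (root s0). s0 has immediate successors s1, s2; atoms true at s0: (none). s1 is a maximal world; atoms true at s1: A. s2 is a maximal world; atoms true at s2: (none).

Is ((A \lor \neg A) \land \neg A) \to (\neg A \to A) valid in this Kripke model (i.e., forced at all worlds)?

Not every world: s0 \nVdash ((A \lor \neg A) \land \neg A) \to (\neg A \to A).
s0 \nVdash ((A \lor \neg A) \land \neg A) \to (\neg A \to A): at the accessible world s2, s2 \Vdash (A \lor \neg A) \land \neg A but s2 \nVdash \neg A \to A.
s2 \nVdash \neg A \to A: already at s2 itself, s2 \Vdash \neg A but s2 \nVdash A.
s2 lacks atom A, so s2 \nVdash A.

No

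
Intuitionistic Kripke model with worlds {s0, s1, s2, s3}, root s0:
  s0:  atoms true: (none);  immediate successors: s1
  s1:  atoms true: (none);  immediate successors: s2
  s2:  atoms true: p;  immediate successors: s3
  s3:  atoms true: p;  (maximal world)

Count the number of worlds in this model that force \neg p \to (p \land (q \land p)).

4

s0: forces it.
s1: forces it.
s2: forces it.
s3: forces it.
Worlds forcing the formula: {s0, s1, s2, s3}.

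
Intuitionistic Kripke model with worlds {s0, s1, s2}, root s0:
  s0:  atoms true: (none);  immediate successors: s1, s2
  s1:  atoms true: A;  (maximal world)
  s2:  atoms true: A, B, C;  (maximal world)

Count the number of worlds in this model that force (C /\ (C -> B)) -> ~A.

s0: does not force it — s0 ||-/- (C /\ (C -> B)) -> ~A: at the accessible world s2, s2 ||- C /\ (C -> B) but s2 ||-/- ~A.
s1: forces it.
s2: does not force it — s2 ||-/- (C /\ (C -> B)) -> ~A: already at s2 itself, s2 ||- C /\ (C -> B) but s2 ||-/- ~A.
Worlds forcing the formula: {s1}.

1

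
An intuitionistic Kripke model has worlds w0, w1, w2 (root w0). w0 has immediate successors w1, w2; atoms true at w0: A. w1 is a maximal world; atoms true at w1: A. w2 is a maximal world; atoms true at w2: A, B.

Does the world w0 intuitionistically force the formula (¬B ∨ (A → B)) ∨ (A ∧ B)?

No

w0 ⊮ (¬B ∨ (A → B)) ∨ (A ∧ B): neither disjunct is forced at w0.
w0 ⊮ ¬B ∨ (A → B): neither disjunct is forced at w0.
w0 ⊮ ¬B since w2 is accessible from w0 and w2 ⊩ B.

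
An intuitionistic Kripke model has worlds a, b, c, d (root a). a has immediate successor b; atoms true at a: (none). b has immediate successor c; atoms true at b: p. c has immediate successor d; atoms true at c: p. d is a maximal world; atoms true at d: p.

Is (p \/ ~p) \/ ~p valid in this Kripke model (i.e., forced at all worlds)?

No

Not every world: a ||-/- (p \/ ~p) \/ ~p.
a ||-/- (p \/ ~p) \/ ~p: neither disjunct is forced at a.
a ||-/- p \/ ~p: neither disjunct is forced at a.
a lacks atom p, so a ||-/- p.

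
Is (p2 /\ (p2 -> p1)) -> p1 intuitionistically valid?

Yes

This is modus ponens in implicational form, which is intuitionistically derivable.
If a world forces p2 and p2 -> p1, then applying the implication at that world (which is accessible from itself) gives p1.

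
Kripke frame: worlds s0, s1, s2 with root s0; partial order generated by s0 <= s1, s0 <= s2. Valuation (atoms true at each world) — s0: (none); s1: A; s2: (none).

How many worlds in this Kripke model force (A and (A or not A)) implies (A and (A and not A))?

s0: does not force it — s0 does not force (A and (A or not A)) implies (A and (A and not A)): at the accessible world s1, s1 forces A and (A or not A) but s1 does not force A and (A and not A).
s1: does not force it — s1 does not force (A and (A or not A)) implies (A and (A and not A)): already at s1 itself, s1 forces A and (A or not A) but s1 does not force A and (A and not A).
s2: forces it.
Worlds forcing the formula: {s2}.

1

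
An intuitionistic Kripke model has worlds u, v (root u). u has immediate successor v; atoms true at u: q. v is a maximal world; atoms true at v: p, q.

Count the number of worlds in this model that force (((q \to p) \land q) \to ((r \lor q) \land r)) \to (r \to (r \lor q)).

2

u: forces it.
v: forces it.
Worlds forcing the formula: {u, v}.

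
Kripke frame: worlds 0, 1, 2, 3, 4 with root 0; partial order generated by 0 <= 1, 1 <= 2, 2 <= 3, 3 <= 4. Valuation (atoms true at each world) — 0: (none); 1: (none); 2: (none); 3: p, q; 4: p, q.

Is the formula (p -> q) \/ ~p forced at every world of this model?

Yes

0 ||- (p -> q) \/ ~p via the disjunct p -> q.
Since the root 0 forces (p -> q) \/ ~p and forcing is persistent (monotone upward), every world forces it.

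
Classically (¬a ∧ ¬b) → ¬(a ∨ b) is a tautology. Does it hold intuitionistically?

This is a constructively valid De Morgan direction (conjunction of negations to negated disjunction), which is intuitionistically derivable.
If both ¬a and ¬b hold at a world, no accessible world forces a or forces b, so none forces a ∨ b.

Yes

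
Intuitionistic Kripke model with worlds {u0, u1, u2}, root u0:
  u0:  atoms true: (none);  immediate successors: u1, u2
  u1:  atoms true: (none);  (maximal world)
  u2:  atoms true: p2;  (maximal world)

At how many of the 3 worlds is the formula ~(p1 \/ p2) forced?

u0: does not force it — u0 ||-/- ~(p1 \/ p2) since u2 is accessible from u0 and u2 ||- p1 \/ p2.
u1: forces it.
u2: does not force it — u2 ||-/- ~(p1 \/ p2) since u2 is accessible from u2 and u2 ||- p1 \/ p2.
Worlds forcing the formula: {u1}.

1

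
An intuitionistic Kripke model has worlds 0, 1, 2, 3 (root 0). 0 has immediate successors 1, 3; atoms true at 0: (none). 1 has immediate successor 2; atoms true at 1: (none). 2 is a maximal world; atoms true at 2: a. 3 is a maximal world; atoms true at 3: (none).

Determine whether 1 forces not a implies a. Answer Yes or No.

1 forces not a implies a vacuously: no world accessible from 1 forces the antecedent not a.

Yes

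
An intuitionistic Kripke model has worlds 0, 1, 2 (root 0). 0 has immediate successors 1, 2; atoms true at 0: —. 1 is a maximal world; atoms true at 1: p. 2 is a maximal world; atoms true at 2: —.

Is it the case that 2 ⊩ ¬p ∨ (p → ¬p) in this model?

Yes

2 ⊩ ¬p ∨ (p → ¬p) via the disjunct ¬p.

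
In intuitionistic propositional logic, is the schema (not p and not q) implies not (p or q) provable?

This is a constructively valid De Morgan direction (conjunction of negations to negated disjunction), which is intuitionistically derivable.
If both not p and not q hold at a world, no accessible world forces p or forces q, so none forces p or q.

Yes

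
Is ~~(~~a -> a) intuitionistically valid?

Yes

This is the double negation of double-negation elimination, which is intuitionistically derivable.
By Glivenko's theorem the double negation of any classical propositional tautology is intuitionistically provable; ~~a -> a is classically a tautology.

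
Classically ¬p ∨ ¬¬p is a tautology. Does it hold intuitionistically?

This is the weak law of excluded middle, which is not intuitionistically valid.
A Kripke countermodel: worlds s0, s1, s2; order generated by s0 ≤ s1, s0 ≤ s2; atoms true at each world — s0:{}; s1:{p}; s2:{}.
s0 ⊮ ¬p ∨ ¬¬p: neither disjunct is forced at s0.
s0 ⊮ ¬p since s1 is accessible from s0 and s1 ⊩ p.
So the root s0 does not force the formula.

No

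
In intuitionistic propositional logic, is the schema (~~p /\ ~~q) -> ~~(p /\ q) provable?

Yes

This is the distribution of double negation over conjunction, which is intuitionistically derivable.
Assume ~~p, ~~q, and ~(p /\ q). From p we'd get ~q (since p /\ q is refuted), contradicting ~~q; so ~p, contradicting ~~p.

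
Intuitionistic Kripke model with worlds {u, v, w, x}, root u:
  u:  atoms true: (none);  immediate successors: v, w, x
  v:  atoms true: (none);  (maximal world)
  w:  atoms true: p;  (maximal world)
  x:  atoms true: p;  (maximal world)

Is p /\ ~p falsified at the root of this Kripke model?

Yes

u ||-/- p /\ ~p since u fails p.
So the root u does not force p /\ ~p; the model is a countermodel.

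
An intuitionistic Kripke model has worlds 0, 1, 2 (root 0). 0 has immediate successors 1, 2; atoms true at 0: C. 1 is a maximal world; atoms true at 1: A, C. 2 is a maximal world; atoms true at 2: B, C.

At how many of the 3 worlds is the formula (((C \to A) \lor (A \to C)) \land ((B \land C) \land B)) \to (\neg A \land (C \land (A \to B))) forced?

0: forces it.
1: forces it.
2: forces it.
Worlds forcing the formula: {0, 1, 2}.

3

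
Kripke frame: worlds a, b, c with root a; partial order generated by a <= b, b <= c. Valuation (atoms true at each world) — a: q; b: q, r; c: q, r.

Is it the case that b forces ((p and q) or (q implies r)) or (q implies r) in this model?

b forces ((p and q) or (q implies r)) or (q implies r) via the disjunct (p and q) or (q implies r).

Yes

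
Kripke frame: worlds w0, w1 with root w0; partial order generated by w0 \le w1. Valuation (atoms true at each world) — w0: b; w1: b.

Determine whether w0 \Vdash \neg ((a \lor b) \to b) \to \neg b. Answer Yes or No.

w0 \Vdash \neg ((a \lor b) \to b) \to \neg b vacuously: no world accessible from w0 forces the antecedent \neg ((a \lor b) \to b).

Yes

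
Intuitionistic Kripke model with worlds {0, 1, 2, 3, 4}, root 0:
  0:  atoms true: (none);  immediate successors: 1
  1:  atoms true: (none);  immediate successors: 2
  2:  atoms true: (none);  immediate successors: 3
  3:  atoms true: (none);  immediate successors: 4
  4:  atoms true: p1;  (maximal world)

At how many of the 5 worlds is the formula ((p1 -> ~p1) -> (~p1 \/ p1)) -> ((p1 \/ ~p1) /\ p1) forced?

1

0: does not force it — 0 ||-/- ((p1 -> ~p1) -> (~p1 \/ p1)) -> ((p1 \/ ~p1) /\ p1): already at 0 itself, 0 ||- (p1 -> ~p1) -> (~p1 \/ p1) but 0 ||-/- (p1 \/ ~p1) /\ p1.
1: does not force it — 1 ||-/- ((p1 -> ~p1) -> (~p1 \/ p1)) -> ((p1 \/ ~p1) /\ p1): already at 1 itself, 1 ||- (p1 -> ~p1) -> (~p1 \/ p1) but 1 ||-/- (p1 \/ ~p1) /\ p1.
2: does not force it — 2 ||-/- ((p1 -> ~p1) -> (~p1 \/ p1)) -> ((p1 \/ ~p1) /\ p1): already at 2 itself, 2 ||- (p1 -> ~p1) -> (~p1 \/ p1) but 2 ||-/- (p1 \/ ~p1) /\ p1.
3: does not force it.
4: forces it.
Worlds forcing the formula: {4}.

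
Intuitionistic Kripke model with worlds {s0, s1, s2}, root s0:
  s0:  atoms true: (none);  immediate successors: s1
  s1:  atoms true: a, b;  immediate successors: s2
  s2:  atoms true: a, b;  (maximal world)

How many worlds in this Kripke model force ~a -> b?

3

s0: forces it.
s1: forces it.
s2: forces it.
Worlds forcing the formula: {s0, s1, s2}.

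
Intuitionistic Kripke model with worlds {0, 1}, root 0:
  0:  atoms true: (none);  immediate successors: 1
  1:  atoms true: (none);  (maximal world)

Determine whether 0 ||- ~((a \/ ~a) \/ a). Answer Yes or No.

No

0 ||-/- ~((a \/ ~a) \/ a) since 0 is accessible from 0 and 0 ||- (a \/ ~a) \/ a.
0 ||- (a \/ ~a) \/ a via the disjunct a \/ ~a.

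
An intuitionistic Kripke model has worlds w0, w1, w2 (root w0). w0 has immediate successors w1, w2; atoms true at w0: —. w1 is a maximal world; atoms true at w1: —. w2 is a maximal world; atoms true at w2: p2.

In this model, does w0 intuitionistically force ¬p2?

w0 ⊮ ¬p2 since w2 is accessible from w0 and w2 ⊩ p2.

No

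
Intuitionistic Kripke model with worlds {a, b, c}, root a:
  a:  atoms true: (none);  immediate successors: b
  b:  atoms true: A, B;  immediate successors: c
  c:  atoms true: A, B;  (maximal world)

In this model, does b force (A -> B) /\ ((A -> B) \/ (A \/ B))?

b ||- (A -> B) /\ ((A -> B) \/ (A \/ B)) since b forces both conjuncts.

Yes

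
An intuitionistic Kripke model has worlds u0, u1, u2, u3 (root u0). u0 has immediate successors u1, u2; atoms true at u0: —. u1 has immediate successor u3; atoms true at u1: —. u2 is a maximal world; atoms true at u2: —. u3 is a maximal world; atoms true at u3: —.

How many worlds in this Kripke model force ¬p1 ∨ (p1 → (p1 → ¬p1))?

u0: forces it.
u1: forces it.
u2: forces it.
u3: forces it.
Worlds forcing the formula: {u0, u1, u2, u3}.

4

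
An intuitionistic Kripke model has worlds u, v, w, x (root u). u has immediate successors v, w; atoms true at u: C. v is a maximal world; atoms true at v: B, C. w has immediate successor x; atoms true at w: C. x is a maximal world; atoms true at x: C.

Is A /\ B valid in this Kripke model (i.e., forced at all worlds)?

No

Not every world: u ||-/- A /\ B.
u ||-/- A /\ B since u fails A.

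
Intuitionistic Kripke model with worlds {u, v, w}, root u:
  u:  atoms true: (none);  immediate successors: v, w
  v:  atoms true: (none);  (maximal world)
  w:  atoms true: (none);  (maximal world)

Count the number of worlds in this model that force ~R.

u: forces it.
v: forces it.
w: forces it.
Worlds forcing the formula: {u, v, w}.

3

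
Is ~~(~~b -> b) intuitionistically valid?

This is the double negation of double-negation elimination, which is intuitionistically derivable.
By Glivenko's theorem the double negation of any classical propositional tautology is intuitionistically provable; ~~b -> b is classically a tautology.

Yes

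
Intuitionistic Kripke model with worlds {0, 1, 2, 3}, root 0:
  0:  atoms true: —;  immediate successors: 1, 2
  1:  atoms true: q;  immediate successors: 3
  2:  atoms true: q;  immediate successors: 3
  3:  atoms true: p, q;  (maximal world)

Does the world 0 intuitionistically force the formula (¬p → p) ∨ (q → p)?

Yes

0 ⊩ (¬p → p) ∨ (q → p) via the disjunct ¬p → p.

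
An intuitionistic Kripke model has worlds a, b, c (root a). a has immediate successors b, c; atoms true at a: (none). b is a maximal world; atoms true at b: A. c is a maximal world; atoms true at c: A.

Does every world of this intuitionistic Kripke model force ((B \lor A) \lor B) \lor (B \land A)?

Not every world: a \nVdash ((B \lor A) \lor B) \lor (B \land A).
a \nVdash ((B \lor A) \lor B) \lor (B \land A): neither disjunct is forced at a.
a \nVdash (B \lor A) \lor B: neither disjunct is forced at a.

No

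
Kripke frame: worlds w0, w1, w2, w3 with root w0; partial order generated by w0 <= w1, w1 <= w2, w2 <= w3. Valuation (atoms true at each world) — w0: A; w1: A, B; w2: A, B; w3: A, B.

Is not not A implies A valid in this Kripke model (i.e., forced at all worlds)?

w0 forces not not A implies A: every world accessible from w0 that forces not not A (namely w0, w1, w2, w3) also forces A.
Since the root w0 forces not not A implies A and forcing is persistent (monotone upward), every world forces it.

Yes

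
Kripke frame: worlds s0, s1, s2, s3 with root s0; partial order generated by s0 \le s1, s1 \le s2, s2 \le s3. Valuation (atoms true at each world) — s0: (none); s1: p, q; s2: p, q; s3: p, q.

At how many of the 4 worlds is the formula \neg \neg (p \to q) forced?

s0: forces it.
s1: forces it.
s2: forces it.
s3: forces it.
Worlds forcing the formula: {s0, s1, s2, s3}.

4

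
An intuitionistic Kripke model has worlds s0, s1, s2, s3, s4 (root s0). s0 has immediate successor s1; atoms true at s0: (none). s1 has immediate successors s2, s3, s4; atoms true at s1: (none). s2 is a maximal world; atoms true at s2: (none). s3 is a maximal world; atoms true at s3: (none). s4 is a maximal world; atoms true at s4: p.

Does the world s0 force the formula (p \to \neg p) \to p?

s0 \nVdash (p \to \neg p) \to p: at the accessible world s2, s2 \Vdash p \to \neg p but s2 \nVdash p.
s2 lacks atom p, so s2 \nVdash p.

No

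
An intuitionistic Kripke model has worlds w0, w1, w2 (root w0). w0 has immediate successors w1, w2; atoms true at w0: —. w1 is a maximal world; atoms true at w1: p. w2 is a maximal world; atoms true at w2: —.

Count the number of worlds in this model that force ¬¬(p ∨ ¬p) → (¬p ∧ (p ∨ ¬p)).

w0: does not force it — w0 ⊮ ¬¬(p ∨ ¬p) → (¬p ∧ (p ∨ ¬p)): already at w0 itself, w0 ⊩ ¬¬(p ∨ ¬p) but w0 ⊮ ¬p ∧ (p ∨ ¬p).
w1: does not force it — w1 ⊮ ¬¬(p ∨ ¬p) → (¬p ∧ (p ∨ ¬p)): already at w1 itself, w1 ⊩ ¬¬(p ∨ ¬p) but w1 ⊮ ¬p ∧ (p ∨ ¬p).
w2: forces it.
Worlds forcing the formula: {w2}.

1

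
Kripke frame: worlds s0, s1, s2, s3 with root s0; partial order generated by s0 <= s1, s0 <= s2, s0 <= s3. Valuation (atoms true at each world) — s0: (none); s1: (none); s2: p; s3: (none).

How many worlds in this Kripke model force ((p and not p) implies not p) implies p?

1

s0: does not force it — s0 does not force ((p and not p) implies not p) implies p: already at s0 itself, s0 forces (p and not p) implies not p but s0 does not force p.
s1: does not force it.
s2: forces it.
s3: does not force it.
Worlds forcing the formula: {s2}.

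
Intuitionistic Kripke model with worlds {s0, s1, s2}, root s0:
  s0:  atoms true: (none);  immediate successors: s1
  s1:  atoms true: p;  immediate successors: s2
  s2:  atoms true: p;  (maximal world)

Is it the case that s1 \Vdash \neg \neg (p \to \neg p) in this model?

No

s1 \nVdash \neg \neg (p \to \neg p) since s1 is accessible from s1 and s1 \Vdash \neg (p \to \neg p).
s1 \Vdash \neg (p \to \neg p): no world accessible from s1 forces p \to \neg p.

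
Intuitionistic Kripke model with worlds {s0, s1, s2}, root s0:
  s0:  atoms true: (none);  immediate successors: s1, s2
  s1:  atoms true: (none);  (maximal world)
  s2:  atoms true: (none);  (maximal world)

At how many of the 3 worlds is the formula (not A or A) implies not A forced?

3

s0: forces it.
s1: forces it.
s2: forces it.
Worlds forcing the formula: {s0, s1, s2}.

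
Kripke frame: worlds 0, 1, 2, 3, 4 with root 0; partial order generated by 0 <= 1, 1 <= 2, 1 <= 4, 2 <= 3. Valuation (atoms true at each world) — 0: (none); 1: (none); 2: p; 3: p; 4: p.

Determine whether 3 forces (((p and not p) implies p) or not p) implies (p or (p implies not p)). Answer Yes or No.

3 forces (((p and not p) implies p) or not p) implies (p or (p implies not p)): every world accessible from 3 that forces ((p and not p) implies p) or not p (namely 3) also forces p or (p implies not p).

Yes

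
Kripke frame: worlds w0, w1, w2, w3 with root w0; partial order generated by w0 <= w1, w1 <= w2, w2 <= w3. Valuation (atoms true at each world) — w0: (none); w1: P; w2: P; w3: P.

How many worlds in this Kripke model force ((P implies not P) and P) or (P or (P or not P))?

3

w0: does not force it — w0 does not force ((P implies not P) and P) or (P or (P or not P)): neither disjunct is forced at w0.
w1: forces it.
w2: forces it.
w3: forces it.
Worlds forcing the formula: {w1, w2, w3}.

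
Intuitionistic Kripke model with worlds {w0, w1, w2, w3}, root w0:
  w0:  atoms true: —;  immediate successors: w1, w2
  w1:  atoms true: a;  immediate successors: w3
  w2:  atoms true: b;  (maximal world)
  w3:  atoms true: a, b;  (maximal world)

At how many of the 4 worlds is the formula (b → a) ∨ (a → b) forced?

3

w0: does not force it — w0 ⊮ (b → a) ∨ (a → b): neither disjunct is forced at w0.
w1: forces it.
w2: forces it.
w3: forces it.
Worlds forcing the formula: {w1, w2, w3}.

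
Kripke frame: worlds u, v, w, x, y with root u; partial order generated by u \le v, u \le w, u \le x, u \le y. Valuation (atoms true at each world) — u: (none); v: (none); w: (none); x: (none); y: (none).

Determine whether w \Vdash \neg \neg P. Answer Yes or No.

w \nVdash \neg \neg P since w is accessible from w and w \Vdash \neg P.
w \Vdash \neg P: no world accessible from w forces P.

No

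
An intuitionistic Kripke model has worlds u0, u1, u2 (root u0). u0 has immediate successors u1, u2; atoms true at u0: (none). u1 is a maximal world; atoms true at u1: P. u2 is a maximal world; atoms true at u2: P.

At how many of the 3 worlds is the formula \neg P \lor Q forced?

u0: does not force it — u0 \nVdash \neg P \lor Q: neither disjunct is forced at u0.
u1: does not force it.
u2: does not force it.
Worlds forcing the formula: { }.

0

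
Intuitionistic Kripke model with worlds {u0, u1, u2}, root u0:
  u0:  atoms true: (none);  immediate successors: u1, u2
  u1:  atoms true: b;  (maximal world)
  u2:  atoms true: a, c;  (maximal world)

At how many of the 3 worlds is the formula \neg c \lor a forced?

2

u0: does not force it — u0 \nVdash \neg c \lor a: neither disjunct is forced at u0.
u1: forces it.
u2: forces it.
Worlds forcing the formula: {u1, u2}.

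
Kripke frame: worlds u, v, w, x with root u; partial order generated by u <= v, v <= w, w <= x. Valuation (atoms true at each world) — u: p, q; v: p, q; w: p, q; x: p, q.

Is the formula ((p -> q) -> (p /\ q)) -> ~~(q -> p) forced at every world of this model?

u ||- ((p -> q) -> (p /\ q)) -> ~~(q -> p): every world accessible from u that forces (p -> q) -> (p /\ q) (namely u, v, w, x) also forces ~~(q -> p).
Since the root u forces ((p -> q) -> (p /\ q)) -> ~~(q -> p) and forcing is persistent (monotone upward), every world forces it.

Yes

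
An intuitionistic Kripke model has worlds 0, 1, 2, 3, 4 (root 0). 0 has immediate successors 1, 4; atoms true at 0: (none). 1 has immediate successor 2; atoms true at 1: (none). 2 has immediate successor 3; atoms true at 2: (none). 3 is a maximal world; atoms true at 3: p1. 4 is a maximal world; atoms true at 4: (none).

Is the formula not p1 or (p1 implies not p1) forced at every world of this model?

Not every world: 0 does not force not p1 or (p1 implies not p1).
0 does not force not p1 or (p1 implies not p1): neither disjunct is forced at 0.
0 does not force not p1 since 3 is accessible from 0 and 3 forces p1.

No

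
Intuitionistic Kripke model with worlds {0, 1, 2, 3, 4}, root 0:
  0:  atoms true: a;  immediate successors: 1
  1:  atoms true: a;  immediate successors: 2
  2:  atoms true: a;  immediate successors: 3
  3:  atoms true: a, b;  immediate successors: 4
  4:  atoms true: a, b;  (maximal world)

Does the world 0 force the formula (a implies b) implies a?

Yes

0 forces (a implies b) implies a: every world accessible from 0 that forces a implies b (namely 3, 4) also forces a.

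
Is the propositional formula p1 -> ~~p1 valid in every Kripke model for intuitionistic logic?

Yes

This is double-negation introduction, which is intuitionistically derivable.
If a world forces p1 then every accessible world forces p1 (persistence), so none forces ~p1; hence ~~p1.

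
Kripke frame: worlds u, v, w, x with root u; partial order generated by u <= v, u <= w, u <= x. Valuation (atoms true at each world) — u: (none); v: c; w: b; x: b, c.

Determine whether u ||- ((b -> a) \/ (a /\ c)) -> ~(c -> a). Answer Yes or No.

u ||- ((b -> a) \/ (a /\ c)) -> ~(c -> a): every world accessible from u that forces (b -> a) \/ (a /\ c) (namely v) also forces ~(c -> a).

Yes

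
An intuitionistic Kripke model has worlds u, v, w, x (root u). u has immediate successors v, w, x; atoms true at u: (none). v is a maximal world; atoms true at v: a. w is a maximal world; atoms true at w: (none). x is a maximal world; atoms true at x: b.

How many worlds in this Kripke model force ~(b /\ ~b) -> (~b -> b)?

1

u: does not force it — u ||-/- ~(b /\ ~b) -> (~b -> b): already at u itself, u ||- ~(b /\ ~b) but u ||-/- ~b -> b.
v: does not force it — v ||-/- ~(b /\ ~b) -> (~b -> b): already at v itself, v ||- ~(b /\ ~b) but v ||-/- ~b -> b.
w: does not force it — w ||-/- ~(b /\ ~b) -> (~b -> b): already at w itself, w ||- ~(b /\ ~b) but w ||-/- ~b -> b.
x: forces it.
Worlds forcing the formula: {x}.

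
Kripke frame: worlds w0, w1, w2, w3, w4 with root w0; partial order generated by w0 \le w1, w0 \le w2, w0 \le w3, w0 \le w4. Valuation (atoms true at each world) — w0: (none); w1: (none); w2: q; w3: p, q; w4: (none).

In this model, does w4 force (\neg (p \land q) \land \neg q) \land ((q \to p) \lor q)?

Yes

w4 \Vdash (\neg (p \land q) \land \neg q) \land ((q \to p) \lor q) since w4 forces both conjuncts.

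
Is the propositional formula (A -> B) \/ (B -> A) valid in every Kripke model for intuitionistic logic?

No

This is the Gödel–Dummett linearity axiom, which is not intuitionistically valid.
A Kripke countermodel: worlds s0, s1, s2; order generated by s0 <= s1, s0 <= s2; atoms true at each world — s0:{}; s1:{A}; s2:{B}.
s0 ||-/- (A -> B) \/ (B -> A): neither disjunct is forced at s0.
s0 ||-/- A -> B: at the accessible world s1, s1 ||- A but s1 ||-/- B.
s1 lacks atom B, so s1 ||-/- B.
So the root s0 does not force the formula.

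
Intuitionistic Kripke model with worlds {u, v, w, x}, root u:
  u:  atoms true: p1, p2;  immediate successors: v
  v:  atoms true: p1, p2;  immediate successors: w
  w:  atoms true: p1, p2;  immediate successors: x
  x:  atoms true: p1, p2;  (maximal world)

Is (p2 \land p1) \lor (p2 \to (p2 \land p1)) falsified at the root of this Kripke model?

u \Vdash (p2 \land p1) \lor (p2 \to (p2 \land p1)) via the disjunct p2 \land p1.
So the root u forces (p2 \land p1) \lor (p2 \to (p2 \land p1)); the model is not a countermodel.

No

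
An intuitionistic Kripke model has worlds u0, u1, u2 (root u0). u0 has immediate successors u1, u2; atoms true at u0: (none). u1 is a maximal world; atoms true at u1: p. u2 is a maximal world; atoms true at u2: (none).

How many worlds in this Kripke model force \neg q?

u0: forces it.
u1: forces it.
u2: forces it.
Worlds forcing the formula: {u0, u1, u2}.

3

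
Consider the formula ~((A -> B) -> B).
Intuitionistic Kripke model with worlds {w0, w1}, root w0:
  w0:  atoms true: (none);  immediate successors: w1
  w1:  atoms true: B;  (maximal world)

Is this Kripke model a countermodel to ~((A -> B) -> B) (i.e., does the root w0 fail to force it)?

w0 ||-/- ~((A -> B) -> B) since w1 is accessible from w0 and w1 ||- (A -> B) -> B.
w1 ||- (A -> B) -> B: every world accessible from w1 that forces A -> B (namely w1) also forces B.
So the root w0 does not force ~((A -> B) -> B); the model is a countermodel.

Yes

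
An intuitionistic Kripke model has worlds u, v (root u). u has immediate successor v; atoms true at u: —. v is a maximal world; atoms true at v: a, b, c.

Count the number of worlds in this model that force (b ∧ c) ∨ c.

u: does not force it — u ⊮ (b ∧ c) ∨ c: neither disjunct is forced at u.
v: forces it.
Worlds forcing the formula: {v}.

1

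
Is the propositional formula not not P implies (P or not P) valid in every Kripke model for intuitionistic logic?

No

This is a variant of double-negation elimination (deriving excluded middle from double negation), which is not intuitionistically valid.
A Kripke countermodel: worlds u, v; order generated by u <= v; atoms true at each world — u:{}; v:{P}.
u does not force not not P implies (P or not P): already at u itself, u forces not not P but u does not force P or not P.
u does not force P or not P: neither disjunct is forced at u.
u lacks atom P, so u does not force P.
So the root u does not force the formula.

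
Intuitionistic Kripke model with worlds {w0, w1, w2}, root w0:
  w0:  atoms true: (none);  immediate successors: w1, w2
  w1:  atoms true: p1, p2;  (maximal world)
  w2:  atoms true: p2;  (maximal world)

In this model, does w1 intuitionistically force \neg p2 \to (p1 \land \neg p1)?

w1 \Vdash \neg p2 \to (p1 \land \neg p1) vacuously: no world accessible from w1 forces the antecedent \neg p2.

Yes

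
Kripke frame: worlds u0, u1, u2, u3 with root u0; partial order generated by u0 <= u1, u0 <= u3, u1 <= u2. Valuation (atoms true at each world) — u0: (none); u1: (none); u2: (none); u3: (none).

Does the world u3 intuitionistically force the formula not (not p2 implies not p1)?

No

u3 does not force not (not p2 implies not p1) since u3 is accessible from u3 and u3 forces not p2 implies not p1.
u3 forces not p2 implies not p1: every world accessible from u3 that forces not p2 (namely u3) also forces not p1.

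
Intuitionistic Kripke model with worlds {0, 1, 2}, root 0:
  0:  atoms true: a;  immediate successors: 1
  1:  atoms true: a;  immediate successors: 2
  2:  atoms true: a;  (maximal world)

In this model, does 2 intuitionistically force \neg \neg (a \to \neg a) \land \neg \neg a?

2 \nVdash \neg \neg (a \to \neg a) \land \neg \neg a since 2 fails \neg \neg (a \to \neg a).

No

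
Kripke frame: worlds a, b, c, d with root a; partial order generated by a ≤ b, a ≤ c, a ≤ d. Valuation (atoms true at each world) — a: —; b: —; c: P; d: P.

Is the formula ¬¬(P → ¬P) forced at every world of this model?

No

Not every world: a ⊮ ¬¬(P → ¬P).
a ⊮ ¬¬(P → ¬P) since c is accessible from a and c ⊩ ¬(P → ¬P).
c ⊩ ¬(P → ¬P): no world accessible from c forces P → ¬P.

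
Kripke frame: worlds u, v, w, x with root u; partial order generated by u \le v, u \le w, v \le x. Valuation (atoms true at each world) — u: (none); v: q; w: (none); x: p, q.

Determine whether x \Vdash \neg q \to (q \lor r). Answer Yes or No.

x \Vdash \neg q \to (q \lor r) vacuously: no world accessible from x forces the antecedent \neg q.

Yes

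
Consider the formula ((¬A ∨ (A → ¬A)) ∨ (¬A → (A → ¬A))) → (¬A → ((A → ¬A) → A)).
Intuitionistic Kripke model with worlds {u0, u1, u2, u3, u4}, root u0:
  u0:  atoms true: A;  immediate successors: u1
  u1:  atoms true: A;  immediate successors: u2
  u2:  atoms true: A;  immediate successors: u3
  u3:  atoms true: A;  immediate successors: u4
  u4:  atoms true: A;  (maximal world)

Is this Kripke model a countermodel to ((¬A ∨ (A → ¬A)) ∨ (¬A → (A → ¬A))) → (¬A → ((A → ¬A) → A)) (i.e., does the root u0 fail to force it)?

No

u0 ⊩ ((¬A ∨ (A → ¬A)) ∨ (¬A → (A → ¬A))) → (¬A → ((A → ¬A) → A)): every world accessible from u0 that forces (¬A ∨ (A → ¬A)) ∨ (¬A → (A → ¬A)) (namely u0, u1, u2, u3, u4) also forces ¬A → ((A → ¬A) → A).
So the root u0 forces ((¬A ∨ (A → ¬A)) ∨ (¬A → (A → ¬A))) → (¬A → ((A → ¬A) → A)); the model is not a countermodel.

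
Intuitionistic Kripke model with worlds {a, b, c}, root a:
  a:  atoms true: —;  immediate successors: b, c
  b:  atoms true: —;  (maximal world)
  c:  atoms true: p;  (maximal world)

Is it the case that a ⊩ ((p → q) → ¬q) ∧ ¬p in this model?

No

a ⊮ ((p → q) → ¬q) ∧ ¬p since a fails ¬p.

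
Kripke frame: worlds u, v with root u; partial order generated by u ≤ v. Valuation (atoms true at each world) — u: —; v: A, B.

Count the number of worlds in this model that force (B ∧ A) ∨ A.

u: does not force it — u ⊮ (B ∧ A) ∨ A: neither disjunct is forced at u.
v: forces it.
Worlds forcing the formula: {v}.

1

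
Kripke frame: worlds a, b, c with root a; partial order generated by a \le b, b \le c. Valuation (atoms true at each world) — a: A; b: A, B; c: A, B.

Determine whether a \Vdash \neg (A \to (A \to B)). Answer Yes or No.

a \nVdash \neg (A \to (A \to B)) since b is accessible from a and b \Vdash A \to (A \to B).
b \Vdash A \to (A \to B): every world accessible from b that forces A (namely b, c) also forces A \to B.

No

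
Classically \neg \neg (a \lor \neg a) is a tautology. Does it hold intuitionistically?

Yes

This is the double negation of excluded middle, which is intuitionistically derivable.
Assuming \neg (a \lor \neg a): from a we'd get a \lor \neg a, so \neg a; but then a \lor \neg a again — contradiction. Hence \neg \neg (a \lor \neg a).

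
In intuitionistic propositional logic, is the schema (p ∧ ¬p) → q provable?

Yes

This is an instance of ex falso quodlibet, which is intuitionistically derivable.
No world can force both p and ¬p, so the antecedent p ∧ ¬p is never forced and the implication holds vacuously at every world.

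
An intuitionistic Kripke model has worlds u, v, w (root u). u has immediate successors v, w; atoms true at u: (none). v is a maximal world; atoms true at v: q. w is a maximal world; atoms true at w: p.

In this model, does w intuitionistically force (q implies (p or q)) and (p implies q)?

w does not force (q implies (p or q)) and (p implies q) since w fails p implies q.

No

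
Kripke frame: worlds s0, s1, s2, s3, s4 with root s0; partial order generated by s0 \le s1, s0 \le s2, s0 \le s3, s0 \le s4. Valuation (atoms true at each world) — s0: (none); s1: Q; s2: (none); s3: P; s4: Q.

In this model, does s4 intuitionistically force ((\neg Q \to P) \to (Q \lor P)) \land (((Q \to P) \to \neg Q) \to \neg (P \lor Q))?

No

s4 \nVdash ((\neg Q \to P) \to (Q \lor P)) \land (((Q \to P) \to \neg Q) \to \neg (P \lor Q)) since s4 fails ((Q \to P) \to \neg Q) \to \neg (P \lor Q).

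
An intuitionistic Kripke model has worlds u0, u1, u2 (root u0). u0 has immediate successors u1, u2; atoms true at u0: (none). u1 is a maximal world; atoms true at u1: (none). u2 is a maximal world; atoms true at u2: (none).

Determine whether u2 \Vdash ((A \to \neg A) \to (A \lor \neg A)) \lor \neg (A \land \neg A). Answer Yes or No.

Yes

u2 \Vdash ((A \to \neg A) \to (A \lor \neg A)) \lor \neg (A \land \neg A) via the disjunct (A \to \neg A) \to (A \lor \neg A).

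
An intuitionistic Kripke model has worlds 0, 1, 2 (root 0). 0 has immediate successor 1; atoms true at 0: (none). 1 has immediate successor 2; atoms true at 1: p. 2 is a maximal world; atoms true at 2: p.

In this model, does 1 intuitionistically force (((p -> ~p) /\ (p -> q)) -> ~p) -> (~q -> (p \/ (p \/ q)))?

1 ||- (((p -> ~p) /\ (p -> q)) -> ~p) -> (~q -> (p \/ (p \/ q))): every world accessible from 1 that forces ((p -> ~p) /\ (p -> q)) -> ~p (namely 1, 2) also forces ~q -> (p \/ (p \/ q)).

Yes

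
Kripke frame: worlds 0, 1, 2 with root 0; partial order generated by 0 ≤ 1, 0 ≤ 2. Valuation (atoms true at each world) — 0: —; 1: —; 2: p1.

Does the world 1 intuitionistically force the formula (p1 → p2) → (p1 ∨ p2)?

No

1 ⊮ (p1 → p2) → (p1 ∨ p2): already at 1 itself, 1 ⊩ p1 → p2 but 1 ⊮ p1 ∨ p2.
1 ⊮ p1 ∨ p2: neither disjunct is forced at 1.
1 lacks atom p1, so 1 ⊮ p1.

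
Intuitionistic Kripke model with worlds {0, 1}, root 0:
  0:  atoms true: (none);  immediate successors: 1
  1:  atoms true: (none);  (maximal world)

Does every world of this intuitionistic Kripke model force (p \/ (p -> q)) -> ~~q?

No

Not every world: 0 ||-/- (p \/ (p -> q)) -> ~~q.
0 ||-/- (p \/ (p -> q)) -> ~~q: already at 0 itself, 0 ||- p \/ (p -> q) but 0 ||-/- ~~q.
0 ||-/- ~~q since 0 is accessible from 0 and 0 ||- ~q.
0 ||- ~q: no world accessible from 0 forces q.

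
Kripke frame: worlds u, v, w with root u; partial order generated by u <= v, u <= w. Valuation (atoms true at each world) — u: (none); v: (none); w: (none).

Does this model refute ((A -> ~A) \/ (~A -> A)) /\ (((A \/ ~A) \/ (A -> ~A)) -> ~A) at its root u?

u ||- ((A -> ~A) \/ (~A -> A)) /\ (((A \/ ~A) \/ (A -> ~A)) -> ~A) since u forces both conjuncts.
So the root u forces ((A -> ~A) \/ (~A -> A)) /\ (((A \/ ~A) \/ (A -> ~A)) -> ~A); the model is not a countermodel.

No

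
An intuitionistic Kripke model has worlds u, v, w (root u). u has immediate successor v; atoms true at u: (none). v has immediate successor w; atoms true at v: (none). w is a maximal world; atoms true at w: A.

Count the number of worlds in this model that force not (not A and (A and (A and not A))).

3

u: forces it.
v: forces it.
w: forces it.
Worlds forcing the formula: {u, v, w}.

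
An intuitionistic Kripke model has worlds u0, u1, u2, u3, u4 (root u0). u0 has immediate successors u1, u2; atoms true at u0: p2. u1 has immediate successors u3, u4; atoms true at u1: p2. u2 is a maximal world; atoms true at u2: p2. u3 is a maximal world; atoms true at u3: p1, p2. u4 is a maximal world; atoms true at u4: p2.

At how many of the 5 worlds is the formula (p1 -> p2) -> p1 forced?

1

u0: does not force it — u0 ||-/- (p1 -> p2) -> p1: already at u0 itself, u0 ||- p1 -> p2 but u0 ||-/- p1.
u1: does not force it — u1 ||-/- (p1 -> p2) -> p1: already at u1 itself, u1 ||- p1 -> p2 but u1 ||-/- p1.
u2: does not force it — u2 ||-/- (p1 -> p2) -> p1: already at u2 itself, u2 ||- p1 -> p2 but u2 ||-/- p1.
u3: forces it.
u4: does not force it.
Worlds forcing the formula: {u3}.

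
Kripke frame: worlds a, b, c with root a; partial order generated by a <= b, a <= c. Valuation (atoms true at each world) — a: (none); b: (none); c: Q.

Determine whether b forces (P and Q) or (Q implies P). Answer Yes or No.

b forces (P and Q) or (Q implies P) via the disjunct Q implies P.

Yes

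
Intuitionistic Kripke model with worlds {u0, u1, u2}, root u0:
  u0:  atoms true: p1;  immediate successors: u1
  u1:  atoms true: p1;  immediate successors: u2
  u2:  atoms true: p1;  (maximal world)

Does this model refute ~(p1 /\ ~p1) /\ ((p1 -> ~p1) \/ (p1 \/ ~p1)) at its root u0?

u0 ||- ~(p1 /\ ~p1) /\ ((p1 -> ~p1) \/ (p1 \/ ~p1)) since u0 forces both conjuncts.
So the root u0 forces ~(p1 /\ ~p1) /\ ((p1 -> ~p1) \/ (p1 \/ ~p1)); the model is not a countermodel.

No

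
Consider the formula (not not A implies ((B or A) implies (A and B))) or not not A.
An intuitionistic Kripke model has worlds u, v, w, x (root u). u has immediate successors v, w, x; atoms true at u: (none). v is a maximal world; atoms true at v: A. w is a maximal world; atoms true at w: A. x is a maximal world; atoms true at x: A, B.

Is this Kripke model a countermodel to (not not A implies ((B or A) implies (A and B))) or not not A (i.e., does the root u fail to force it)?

No

u forces (not not A implies ((B or A) implies (A and B))) or not not A via the disjunct not not A.
So the root u forces (not not A implies ((B or A) implies (A and B))) or not not A; the model is not a countermodel.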